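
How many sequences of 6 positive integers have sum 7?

6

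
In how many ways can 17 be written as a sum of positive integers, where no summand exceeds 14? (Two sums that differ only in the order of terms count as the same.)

293

A full systematic count gives 293.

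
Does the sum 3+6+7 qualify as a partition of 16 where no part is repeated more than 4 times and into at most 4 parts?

Yes

The parts sum to 16, and the condition 'no summand is used more than 4 times' holds; the condition 'there are at most 4 summands' holds.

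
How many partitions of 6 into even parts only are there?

They are:
6
4,2
2,2,2
That's 3 in total.

3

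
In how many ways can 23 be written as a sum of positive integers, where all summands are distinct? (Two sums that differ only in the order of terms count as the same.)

A full systematic count gives 104.

104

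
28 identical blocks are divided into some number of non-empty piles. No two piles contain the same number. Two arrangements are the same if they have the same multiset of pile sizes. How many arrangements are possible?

A full systematic count gives 222.

222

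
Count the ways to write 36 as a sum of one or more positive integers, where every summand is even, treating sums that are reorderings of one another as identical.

385

There are 385 such partitions.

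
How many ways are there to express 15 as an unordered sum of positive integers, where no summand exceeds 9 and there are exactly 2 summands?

They are:
9+6
8+7

2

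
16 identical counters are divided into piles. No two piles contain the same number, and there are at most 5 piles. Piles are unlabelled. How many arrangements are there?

There are too many to list fully; the first 12 (by largest part) are:
16
15+1
14+2
13+3
13+2+1
12+4
12+3+1
11+5
11+4+1
11+3+2
10+6
10+5+1
…and 20 more, for 32 total.

32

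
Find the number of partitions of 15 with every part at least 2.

41

A partial list (first 12 by largest part):
15
13, 2
12, 3
11, 4
11, 2, 2
10, 5
10, 3, 2
9, 6
9, 4, 2
9, 3, 3
9, 2, 2, 2
8, 7
…and 29 more, for 41 total.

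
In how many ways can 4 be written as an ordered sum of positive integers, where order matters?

8

Each of the 3 gaps between 4 units is either a break or not: 2^3 = 8.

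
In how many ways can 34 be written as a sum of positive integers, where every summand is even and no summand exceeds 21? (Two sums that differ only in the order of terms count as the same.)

267

Enumerating by decreasing first part gives 267 partitions in all.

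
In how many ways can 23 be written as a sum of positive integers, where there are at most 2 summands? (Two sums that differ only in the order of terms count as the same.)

Enumerating:
23
1 + 22
2 + 21
3 + 20
4 + 19
5 + 18
6 + 17
7 + 16
8 + 15
9 + 14
10 + 13
11 + 12

12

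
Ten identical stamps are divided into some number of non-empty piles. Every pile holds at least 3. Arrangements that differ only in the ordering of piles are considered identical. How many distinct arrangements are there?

5

Listing the qualifying partitions of 10:
10
7, 3
6, 4
5, 5
4, 3, 3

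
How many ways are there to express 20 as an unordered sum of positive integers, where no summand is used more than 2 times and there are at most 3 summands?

A partial list (first 12 by largest part):
20
19,1
18,2
18,1,1
17,3
17,2,1
16,4
16,3,1
16,2,2
15,5
15,4,1
15,3,2
…and 32 more, for 44 total.

44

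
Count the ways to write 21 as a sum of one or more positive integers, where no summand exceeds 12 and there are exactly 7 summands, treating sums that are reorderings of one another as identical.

101

Systematic enumeration (by largest part, then next-largest, …) yields 101.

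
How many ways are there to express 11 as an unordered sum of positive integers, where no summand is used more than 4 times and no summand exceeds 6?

32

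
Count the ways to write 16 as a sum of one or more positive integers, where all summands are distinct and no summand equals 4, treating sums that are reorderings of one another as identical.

They are:
16
1+15
2+14
3+13
1+2+13
1+3+12
5+11
2+3+11
6+10
1+5+10
1+2+3+10
7+9
1+6+9
2+5+9
1+7+8
2+6+8
3+5+8
1+2+5+8
3+6+7
1+2+6+7
1+3+5+7
2+3+5+6

22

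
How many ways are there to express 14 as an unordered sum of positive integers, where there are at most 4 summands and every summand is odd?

10

Listing the qualifying partitions of 14:
13,1
11,3
11,1,1,1
9,5
9,3,1,1
7,7
7,5,1,1
7,3,3,1
5,5,3,1
5,3,3,3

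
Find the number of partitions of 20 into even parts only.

A partial list (first 12 by largest part):
20
18 + 2
16 + 4
16 + 2 + 2
14 + 6
14 + 4 + 2
14 + 2 + 2 + 2
12 + 8
12 + 6 + 2
12 + 4 + 4
12 + 4 + 2 + 2
12 + 2 + 2 + 2 + 2
…and 30 more, for 42 total.

42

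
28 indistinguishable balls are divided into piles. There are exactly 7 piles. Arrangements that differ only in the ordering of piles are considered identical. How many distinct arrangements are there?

There are 436 such partitions.

436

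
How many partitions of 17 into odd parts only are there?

A partial list (first 12 by largest part):
17
15+1+1
13+3+1
13+1+1+1+1
11+5+1
11+3+3
11+3+1+1+1
11+1+1+1+1+1+1
9+7+1
9+5+3
9+5+1+1+1
9+3+3+1+1
…and 26 more, for 38 total.

38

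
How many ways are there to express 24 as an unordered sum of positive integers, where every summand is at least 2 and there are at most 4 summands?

113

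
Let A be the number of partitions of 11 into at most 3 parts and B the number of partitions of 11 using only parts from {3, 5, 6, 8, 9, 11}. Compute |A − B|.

Partitions of 11 into at most 3 parts: 16.
Partitions of 11 using only parts from {3, 5, 6, 8, 9, 11}: 4.
|16 − 4| = 12.

12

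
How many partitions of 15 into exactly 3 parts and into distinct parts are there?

12

They are:
12,2,1
11,3,1
10,4,1
10,3,2
9,5,1
9,4,2
8,6,1
8,5,2
8,4,3
7,6,2
7,5,3
6,5,4
Counting gives 12.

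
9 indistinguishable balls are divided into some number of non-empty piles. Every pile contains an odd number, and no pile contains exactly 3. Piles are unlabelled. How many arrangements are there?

The partitions of 9 that satisfy the conditions:
9
7 + 1 + 1
5 + 1 + 1 + 1 + 1
1 + 1 + 1 + 1 + 1 + 1 + 1 + 1 + 1
Counting gives 4.

4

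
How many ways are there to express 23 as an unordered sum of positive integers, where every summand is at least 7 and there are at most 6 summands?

8

Listing the qualifying partitions of 23:
23
16,7
15,8
14,9
13,10
12,11
9,7,7
8,8,7
Counting gives 8.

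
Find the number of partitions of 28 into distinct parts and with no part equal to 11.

Direct enumeration gives 188 partitions.

188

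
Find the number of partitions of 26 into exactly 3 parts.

There are too many to list fully; the first 12 (by largest part) are:
24 + 1 + 1
23 + 2 + 1
22 + 3 + 1
22 + 2 + 2
21 + 4 + 1
21 + 3 + 2
20 + 5 + 1
20 + 4 + 2
20 + 3 + 3
19 + 6 + 1
19 + 5 + 2
19 + 4 + 3
…and 44 more, for 56 total.

56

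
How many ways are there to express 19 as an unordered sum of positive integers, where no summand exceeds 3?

A partial list (first 12 by largest part):
1 + 3 + 3 + 3 + 3 + 3 + 3
2 + 2 + 3 + 3 + 3 + 3 + 3
1 + 1 + 2 + 3 + 3 + 3 + 3 + 3
1 + 1 + 1 + 1 + 3 + 3 + 3 + 3 + 3
1 + 2 + 2 + 2 + 3 + 3 + 3 + 3
1 + 1 + 1 + 2 + 2 + 3 + 3 + 3 + 3
1 + 1 + 1 + 1 + 1 + 2 + 3 + 3 + 3 + 3
1 + 1 + 1 + 1 + 1 + 1 + 1 + 3 + 3 + 3 + 3
2 + 2 + 2 + 2 + 2 + 3 + 3 + 3
1 + 1 + 2 + 2 + 2 + 2 + 3 + 3 + 3
1 + 1 + 1 + 1 + 2 + 2 + 2 + 3 + 3 + 3
1 + 1 + 1 + 1 + 1 + 1 + 2 + 2 + 3 + 3 + 3
…and 28 more, for 40 total.

40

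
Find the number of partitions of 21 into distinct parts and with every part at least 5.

10

The partitions of 21 that satisfy the conditions:
21
5 + 16
6 + 15
7 + 14
8 + 13
9 + 12
10 + 11
5 + 6 + 10
5 + 7 + 9
6 + 7 + 8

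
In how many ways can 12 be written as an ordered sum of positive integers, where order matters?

2048

There are 11 gaps and each independently is a cut or not, giving 2^11 = 2048.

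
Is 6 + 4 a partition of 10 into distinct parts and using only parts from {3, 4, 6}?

Yes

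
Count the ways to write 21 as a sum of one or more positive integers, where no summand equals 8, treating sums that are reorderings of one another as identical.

691

Systematic enumeration (by largest part, then next-largest, …) yields 691.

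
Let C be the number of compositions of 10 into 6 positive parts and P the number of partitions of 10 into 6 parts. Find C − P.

121

Ordered (compositions into 6 parts): C(9,5) = 126.
Partitions of 10 into exactly 6 parts: 5.
Difference: 126 − 5 = 121.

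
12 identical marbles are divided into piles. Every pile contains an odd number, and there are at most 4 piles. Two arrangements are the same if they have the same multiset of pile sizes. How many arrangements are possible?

8

Listing the qualifying partitions of 12:
1+11
3+9
1+1+1+9
5+7
1+1+3+7
1+1+5+5
1+3+3+5
3+3+3+3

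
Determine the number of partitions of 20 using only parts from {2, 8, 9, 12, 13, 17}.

6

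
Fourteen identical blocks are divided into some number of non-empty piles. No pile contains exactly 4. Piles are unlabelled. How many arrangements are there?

Counting exhaustively, 93 partitions satisfy the conditions.

93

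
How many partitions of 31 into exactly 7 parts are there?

733

Counting exhaustively, 733 partitions satisfy the conditions.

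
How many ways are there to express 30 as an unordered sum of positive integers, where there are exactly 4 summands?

Direct enumeration gives 206 partitions.

206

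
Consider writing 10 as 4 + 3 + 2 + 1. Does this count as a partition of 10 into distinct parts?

Yes

The parts sum to 10, and the condition 'all summands are distinct' holds.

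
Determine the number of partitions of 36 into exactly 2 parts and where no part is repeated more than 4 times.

18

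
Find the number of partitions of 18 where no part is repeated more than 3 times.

208

Counting exhaustively, 208 partitions satisfy the conditions.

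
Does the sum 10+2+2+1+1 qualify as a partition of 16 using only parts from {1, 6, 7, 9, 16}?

No

The parts sum to 16, and the condition 'each summand belongs to {1, 6, 7, 9, 16}' is violated.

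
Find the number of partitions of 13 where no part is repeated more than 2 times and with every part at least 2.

They are:
13
2, 11
3, 10
4, 9
2, 2, 9
5, 8
2, 3, 8
6, 7
2, 4, 7
3, 3, 7
2, 5, 6
3, 4, 6
2, 2, 3, 6
3, 5, 5
4, 4, 5
2, 2, 4, 5
2, 3, 3, 5
2, 3, 4, 4

18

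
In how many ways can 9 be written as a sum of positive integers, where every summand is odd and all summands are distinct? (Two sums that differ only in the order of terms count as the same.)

2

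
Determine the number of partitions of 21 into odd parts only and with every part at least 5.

The partitions of 21 that satisfy the conditions:
21
11,5,5
9,7,5
7,7,7
That's 4 in total.

4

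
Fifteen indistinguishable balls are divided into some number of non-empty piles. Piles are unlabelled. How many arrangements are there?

176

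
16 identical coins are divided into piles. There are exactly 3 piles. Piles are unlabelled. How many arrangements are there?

21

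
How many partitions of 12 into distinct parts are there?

The partitions of 12 that satisfy the conditions:
12
11,1
10,2
9,3
9,2,1
8,4
8,3,1
7,5
7,4,1
7,3,2
6,5,1
6,4,2
6,3,2,1
5,4,3
5,4,2,1
Counting gives 15.

15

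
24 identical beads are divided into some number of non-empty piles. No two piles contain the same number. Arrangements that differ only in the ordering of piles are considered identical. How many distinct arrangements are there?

There are 122 such partitions.

122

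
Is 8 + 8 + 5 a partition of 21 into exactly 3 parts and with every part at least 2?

Yes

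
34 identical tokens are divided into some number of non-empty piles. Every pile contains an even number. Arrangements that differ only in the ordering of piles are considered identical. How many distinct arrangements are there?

There are 297 such partitions.

297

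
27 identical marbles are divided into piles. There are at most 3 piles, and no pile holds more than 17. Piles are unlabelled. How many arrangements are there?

A partial list (first 12 by largest part):
17,10
17,9,1
17,8,2
17,7,3
17,6,4
17,5,5
16,11
16,10,1
16,9,2
16,8,3
16,7,4
16,6,5
…and 33 more, for 45 total.

45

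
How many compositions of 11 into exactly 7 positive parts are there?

210

By stars and bars with positive parts, the count is C(10,6) = 210.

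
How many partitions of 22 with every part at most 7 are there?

522

There are 522 such partitions.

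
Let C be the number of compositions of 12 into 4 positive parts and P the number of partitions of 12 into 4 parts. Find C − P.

Compositions: C(11,3) = 165.
Partitions of 12 into exactly 4 parts: 15.
Difference: 165 − 15 = 150.

150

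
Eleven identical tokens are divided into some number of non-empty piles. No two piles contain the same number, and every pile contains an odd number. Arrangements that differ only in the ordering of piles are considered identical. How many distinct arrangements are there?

The partitions of 11 that satisfy the conditions:
11
7,3,1

2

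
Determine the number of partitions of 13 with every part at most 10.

Systematic enumeration (by largest part, then next-largest, …) yields 97.

97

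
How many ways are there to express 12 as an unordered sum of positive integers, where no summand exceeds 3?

19

The partitions of 12 that satisfy the conditions:
3 + 3 + 3 + 3
3 + 3 + 3 + 2 + 1
3 + 3 + 3 + 1 + 1 + 1
3 + 3 + 2 + 2 + 2
3 + 3 + 2 + 2 + 1 + 1
3 + 3 + 2 + 1 + 1 + 1 + 1
3 + 3 + 1 + 1 + 1 + 1 + 1 + 1
3 + 2 + 2 + 2 + 2 + 1
3 + 2 + 2 + 2 + 1 + 1 + 1
3 + 2 + 2 + 1 + 1 + 1 + 1 + 1
3 + 2 + 1 + 1 + 1 + 1 + 1 + 1 + 1
3 + 1 + 1 + 1 + 1 + 1 + 1 + 1 + 1 + 1
2 + 2 + 2 + 2 + 2 + 2
2 + 2 + 2 + 2 + 2 + 1 + 1
2 + 2 + 2 + 2 + 1 + 1 + 1 + 1
2 + 2 + 2 + 1 + 1 + 1 + 1 + 1 + 1
2 + 2 + 1 + 1 + 1 + 1 + 1 + 1 + 1 + 1
2 + 1 + 1 + 1 + 1 + 1 + 1 + 1 + 1 + 1 + 1
1 + 1 + 1 + 1 + 1 + 1 + 1 + 1 + 1 + 1 + 1 + 1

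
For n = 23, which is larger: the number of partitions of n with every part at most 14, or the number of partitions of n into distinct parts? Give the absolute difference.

Partitions of 23 with every part at most 14: 1188.
Partitions of 23 into distinct parts: 104.
|1188 − 104| = 1084.

1084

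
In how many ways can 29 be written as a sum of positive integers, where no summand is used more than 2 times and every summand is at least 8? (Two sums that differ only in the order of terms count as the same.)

13

Listing the qualifying partitions of 29:
29
8 + 21
9 + 20
10 + 19
11 + 18
12 + 17
13 + 16
14 + 15
8 + 8 + 13
8 + 9 + 12
8 + 10 + 11
9 + 9 + 11
9 + 10 + 10
Counting gives 13.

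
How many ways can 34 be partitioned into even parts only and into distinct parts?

38

There are too many to list fully; the first 12 (by largest part) are:
34
32 + 2
30 + 4
28 + 6
28 + 4 + 2
26 + 8
26 + 6 + 2
24 + 10
24 + 8 + 2
24 + 6 + 4
22 + 12
22 + 10 + 2
…and 26 more, for 38 total.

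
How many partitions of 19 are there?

Enumerating by decreasing first part gives 490 partitions in all.

490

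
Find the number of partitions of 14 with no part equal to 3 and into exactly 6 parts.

10

The partitions of 14 that satisfy the conditions:
9+1+1+1+1+1
8+2+1+1+1+1
7+2+2+1+1+1
6+4+1+1+1+1
6+2+2+2+1+1
5+5+1+1+1+1
5+4+2+1+1+1
5+2+2+2+2+1
4+4+2+2+1+1
4+2+2+2+2+2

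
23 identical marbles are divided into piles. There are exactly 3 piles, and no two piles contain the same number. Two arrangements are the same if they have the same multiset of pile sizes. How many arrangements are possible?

There are too many to list fully; the first 12 (by largest part) are:
1,2,20
1,3,19
1,4,18
2,3,18
1,5,17
2,4,17
1,6,16
2,5,16
3,4,16
1,7,15
2,6,15
3,5,15
…and 21 more, for 33 total.

33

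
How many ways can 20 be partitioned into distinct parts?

There are too many to list fully; the first 12 (by largest part) are:
20
1+19
2+18
3+17
1+2+17
4+16
1+3+16
5+15
1+4+15
2+3+15
6+14
1+5+14
…and 52 more, for 64 total.

64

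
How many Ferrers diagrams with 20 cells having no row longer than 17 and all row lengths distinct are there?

61

There are too many to list fully; the first 12 (by largest part) are:
17, 3
17, 2, 1
16, 4
16, 3, 1
15, 5
15, 4, 1
15, 3, 2
14, 6
14, 5, 1
14, 4, 2
14, 3, 2, 1
13, 7
…and 49 more, for 61 total.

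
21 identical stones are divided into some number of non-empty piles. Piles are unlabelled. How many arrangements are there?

792

A full systematic count gives 792.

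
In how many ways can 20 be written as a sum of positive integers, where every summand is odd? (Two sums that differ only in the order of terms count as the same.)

There are too many to list fully; the first 12 (by largest part) are:
19, 1
17, 3
17, 1, 1, 1
15, 5
15, 3, 1, 1
15, 1, 1, 1, 1, 1
13, 7
13, 5, 1, 1
13, 3, 3, 1
13, 3, 1, 1, 1, 1
13, 1, 1, 1, 1, 1, 1, 1
11, 9
…and 52 more, for 64 total.

64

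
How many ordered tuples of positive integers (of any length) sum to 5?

There are 4 gaps and each independently is a cut or not, giving 2^4 = 16.

16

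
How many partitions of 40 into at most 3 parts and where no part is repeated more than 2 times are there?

Counting exhaustively, 154 partitions satisfy the conditions.

154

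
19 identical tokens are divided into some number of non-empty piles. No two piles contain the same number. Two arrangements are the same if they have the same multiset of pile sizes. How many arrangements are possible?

54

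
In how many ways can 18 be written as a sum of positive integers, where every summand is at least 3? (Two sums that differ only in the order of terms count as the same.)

33

A partial list (first 12 by largest part):
18
15 + 3
14 + 4
13 + 5
12 + 6
12 + 3 + 3
11 + 7
11 + 4 + 3
10 + 8
10 + 5 + 3
10 + 4 + 4
9 + 9
…and 21 more, for 33 total.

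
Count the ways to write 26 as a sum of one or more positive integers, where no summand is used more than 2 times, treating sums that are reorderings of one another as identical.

Direct enumeration gives 617 partitions.

617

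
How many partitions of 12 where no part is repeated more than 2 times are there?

A partial list (first 12 by largest part):
12
11, 1
10, 2
10, 1, 1
9, 3
9, 2, 1
8, 4
8, 3, 1
8, 2, 2
8, 2, 1, 1
7, 5
7, 4, 1
…and 24 more, for 36 total.

36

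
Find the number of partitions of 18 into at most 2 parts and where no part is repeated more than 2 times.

10

Listing the qualifying partitions of 18:
18
17 + 1
16 + 2
15 + 3
14 + 4
13 + 5
12 + 6
11 + 7
10 + 8
9 + 9
Counting gives 10.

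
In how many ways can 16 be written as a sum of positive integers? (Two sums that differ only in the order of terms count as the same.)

Enumerating by decreasing first part gives 231 partitions in all.

231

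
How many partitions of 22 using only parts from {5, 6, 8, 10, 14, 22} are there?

They are:
22
8, 14
6, 6, 10
6, 8, 8
5, 5, 6, 6

5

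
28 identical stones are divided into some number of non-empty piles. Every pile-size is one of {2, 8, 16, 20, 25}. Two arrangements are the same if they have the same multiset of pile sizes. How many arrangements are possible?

8

Listing the qualifying partitions of 28:
20+8
20+2+2+2+2
16+8+2+2
16+2+2+2+2+2+2
8+8+8+2+2
8+8+2+2+2+2+2+2
8+2+2+2+2+2+2+2+2+2+2
2+2+2+2+2+2+2+2+2+2+2+2+2+2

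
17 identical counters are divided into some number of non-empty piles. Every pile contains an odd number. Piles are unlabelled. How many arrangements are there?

38

A partial list (first 12 by largest part):
17
15,1,1
13,3,1
13,1,1,1,1
11,5,1
11,3,3
11,3,1,1,1
11,1,1,1,1,1,1
9,7,1
9,5,3
9,5,1,1,1
9,3,3,1,1
…and 26 more, for 38 total.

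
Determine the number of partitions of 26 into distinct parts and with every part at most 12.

78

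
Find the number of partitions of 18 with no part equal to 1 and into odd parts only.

Enumerating:
15 + 3
13 + 5
11 + 7
9 + 9
9 + 3 + 3 + 3
7 + 5 + 3 + 3
5 + 5 + 5 + 3
3 + 3 + 3 + 3 + 3 + 3
That's 8 in total.

8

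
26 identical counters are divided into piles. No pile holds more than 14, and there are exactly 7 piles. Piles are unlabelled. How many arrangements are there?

A full systematic count gives 281.

281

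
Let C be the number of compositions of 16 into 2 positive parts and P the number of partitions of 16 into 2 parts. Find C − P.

7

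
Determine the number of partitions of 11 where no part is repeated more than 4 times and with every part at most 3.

Enumerating:
3 + 3 + 3 + 2
3 + 3 + 3 + 1 + 1
3 + 3 + 2 + 2 + 1
3 + 3 + 2 + 1 + 1 + 1
3 + 2 + 2 + 2 + 2
3 + 2 + 2 + 2 + 1 + 1
3 + 2 + 2 + 1 + 1 + 1 + 1
2 + 2 + 2 + 2 + 1 + 1 + 1

8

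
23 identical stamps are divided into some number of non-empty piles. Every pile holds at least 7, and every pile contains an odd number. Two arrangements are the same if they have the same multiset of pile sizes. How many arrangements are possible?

They are:
23
7,7,9
That's 2 in total.

2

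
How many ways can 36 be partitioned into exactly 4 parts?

A full systematic count gives 351.

351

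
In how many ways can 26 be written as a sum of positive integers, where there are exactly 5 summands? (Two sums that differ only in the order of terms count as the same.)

Enumerating by decreasing first part gives 221 partitions in all.

221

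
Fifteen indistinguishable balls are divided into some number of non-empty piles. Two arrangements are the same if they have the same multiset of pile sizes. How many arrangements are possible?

Direct enumeration gives 176 partitions.

176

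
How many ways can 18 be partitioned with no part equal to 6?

308

There are 308 such partitions.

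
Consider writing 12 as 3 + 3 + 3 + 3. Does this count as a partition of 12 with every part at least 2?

The parts sum to 12, and the condition 'every summand is at least 2' holds.

Yes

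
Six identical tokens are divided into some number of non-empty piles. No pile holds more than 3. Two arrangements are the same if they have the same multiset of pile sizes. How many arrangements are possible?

The partitions of 6 that satisfy the conditions:
3+3
1+2+3
1+1+1+3
2+2+2
1+1+2+2
1+1+1+1+2
1+1+1+1+1+1
Counting gives 7.

7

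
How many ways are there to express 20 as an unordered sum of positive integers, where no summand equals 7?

526

Enumerating by decreasing first part gives 526 partitions in all.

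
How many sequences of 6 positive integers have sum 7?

6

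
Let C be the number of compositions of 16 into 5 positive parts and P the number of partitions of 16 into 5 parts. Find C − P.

1328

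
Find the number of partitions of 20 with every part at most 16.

A full systematic count gives 620.

620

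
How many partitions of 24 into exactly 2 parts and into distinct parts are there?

They are:
1,23
2,22
3,21
4,20
5,19
6,18
7,17
8,16
9,15
10,14
11,13

11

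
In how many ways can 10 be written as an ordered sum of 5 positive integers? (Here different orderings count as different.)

A composition of 10 into 5 positive parts is chosen by placing 4 dividers among the 9 gaps between 10 units: C(9,4) = 126.

126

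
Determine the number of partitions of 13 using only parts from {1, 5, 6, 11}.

7

Enumerating:
11+1+1
6+6+1
6+5+1+1
6+1+1+1+1+1+1+1
5+5+1+1+1
5+1+1+1+1+1+1+1+1
1+1+1+1+1+1+1+1+1+1+1+1+1
Counting gives 7.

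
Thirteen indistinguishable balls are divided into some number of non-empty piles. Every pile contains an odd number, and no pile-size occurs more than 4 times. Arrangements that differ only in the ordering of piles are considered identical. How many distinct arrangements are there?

Listing the qualifying partitions of 13:
13
11 + 1 + 1
9 + 3 + 1
9 + 1 + 1 + 1 + 1
7 + 5 + 1
7 + 3 + 3
7 + 3 + 1 + 1 + 1
5 + 5 + 3
5 + 5 + 1 + 1 + 1
5 + 3 + 3 + 1 + 1
3 + 3 + 3 + 3 + 1
3 + 3 + 3 + 1 + 1 + 1 + 1

12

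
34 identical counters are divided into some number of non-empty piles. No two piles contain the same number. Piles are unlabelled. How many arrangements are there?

512

Direct enumeration gives 512 partitions.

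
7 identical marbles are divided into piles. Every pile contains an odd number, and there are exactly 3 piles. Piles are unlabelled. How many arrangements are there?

2

The partitions of 7 that satisfy the conditions:
1 + 1 + 5
1 + 3 + 3
That's 2 in total.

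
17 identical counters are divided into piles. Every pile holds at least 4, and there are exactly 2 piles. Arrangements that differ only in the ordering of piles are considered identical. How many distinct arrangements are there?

5

Enumerating:
13, 4
12, 5
11, 6
10, 7
9, 8
Counting gives 5.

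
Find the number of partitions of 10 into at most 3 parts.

The partitions of 10 that satisfy the conditions:
10
1+9
2+8
1+1+8
3+7
1+2+7
4+6
1+3+6
2+2+6
5+5
1+4+5
2+3+5
2+4+4
3+3+4
That's 14 in total.

14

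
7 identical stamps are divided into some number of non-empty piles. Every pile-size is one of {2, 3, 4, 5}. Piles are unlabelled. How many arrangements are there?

Enumerating:
2 + 5
3 + 4
2 + 2 + 3

3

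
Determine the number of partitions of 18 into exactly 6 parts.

A partial list (first 12 by largest part):
13 + 1 + 1 + 1 + 1 + 1
12 + 2 + 1 + 1 + 1 + 1
11 + 3 + 1 + 1 + 1 + 1
11 + 2 + 2 + 1 + 1 + 1
10 + 4 + 1 + 1 + 1 + 1
10 + 3 + 2 + 1 + 1 + 1
10 + 2 + 2 + 2 + 1 + 1
9 + 5 + 1 + 1 + 1 + 1
9 + 4 + 2 + 1 + 1 + 1
9 + 3 + 3 + 1 + 1 + 1
9 + 3 + 2 + 2 + 1 + 1
9 + 2 + 2 + 2 + 2 + 1
…and 46 more, for 58 total.

58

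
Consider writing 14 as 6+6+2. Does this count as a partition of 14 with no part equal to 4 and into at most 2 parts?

The parts sum to 14, and the condition 'there are at most 2 summands' is violated.

No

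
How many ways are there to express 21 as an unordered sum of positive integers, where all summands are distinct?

A full systematic count gives 76.

76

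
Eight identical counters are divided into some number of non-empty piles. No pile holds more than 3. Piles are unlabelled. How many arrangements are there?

10

Enumerating:
3, 3, 2
3, 3, 1, 1
3, 2, 2, 1
3, 2, 1, 1, 1
3, 1, 1, 1, 1, 1
2, 2, 2, 2
2, 2, 2, 1, 1
2, 2, 1, 1, 1, 1
2, 1, 1, 1, 1, 1, 1
1, 1, 1, 1, 1, 1, 1, 1
That's 10 in total.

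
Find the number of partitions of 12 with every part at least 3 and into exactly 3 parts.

3

Listing the qualifying partitions of 12:
6,3,3
5,4,3
4,4,4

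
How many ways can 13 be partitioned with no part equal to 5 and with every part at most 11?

Enumerating by decreasing first part gives 77 partitions in all.

77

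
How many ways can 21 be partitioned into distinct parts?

There are 76 such partitions.

76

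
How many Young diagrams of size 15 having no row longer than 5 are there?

84

A full systematic count gives 84.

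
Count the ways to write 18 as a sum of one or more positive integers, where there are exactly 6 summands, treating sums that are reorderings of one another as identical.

A partial list (first 12 by largest part):
1+1+1+1+1+13
1+1+1+1+2+12
1+1+1+1+3+11
1+1+1+2+2+11
1+1+1+1+4+10
1+1+1+2+3+10
1+1+2+2+2+10
1+1+1+1+5+9
1+1+1+2+4+9
1+1+1+3+3+9
1+1+2+2+3+9
1+2+2+2+2+9
…and 46 more, for 58 total.

58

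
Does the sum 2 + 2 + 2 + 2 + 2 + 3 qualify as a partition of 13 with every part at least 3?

No

The parts sum to 13, and the condition 'every summand is at least 3' is violated.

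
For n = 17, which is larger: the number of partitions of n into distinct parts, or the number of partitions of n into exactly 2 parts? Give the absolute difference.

Partitions of 17 into distinct parts: 38.
Partitions of 17 into exactly 2 parts: 8.
|38 − 8| = 30.

30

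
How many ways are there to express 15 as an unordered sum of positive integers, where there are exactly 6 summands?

26

There are too many to list fully; the first 12 (by largest part) are:
10, 1, 1, 1, 1, 1
9, 2, 1, 1, 1, 1
8, 3, 1, 1, 1, 1
8, 2, 2, 1, 1, 1
7, 4, 1, 1, 1, 1
7, 3, 2, 1, 1, 1
7, 2, 2, 2, 1, 1
6, 5, 1, 1, 1, 1
6, 4, 2, 1, 1, 1
6, 3, 3, 1, 1, 1
6, 3, 2, 2, 1, 1
6, 2, 2, 2, 2, 1
…and 14 more, for 26 total.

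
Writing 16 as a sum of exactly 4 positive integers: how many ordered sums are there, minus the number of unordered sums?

Compositions: C(15,3) = 455.
Unordered (partitions into 4 parts): 34.
Difference: 455 − 34 = 421.

421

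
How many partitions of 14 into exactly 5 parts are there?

23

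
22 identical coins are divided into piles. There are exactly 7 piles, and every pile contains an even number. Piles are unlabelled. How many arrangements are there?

5

Enumerating:
10 + 2 + 2 + 2 + 2 + 2 + 2
8 + 4 + 2 + 2 + 2 + 2 + 2
6 + 6 + 2 + 2 + 2 + 2 + 2
6 + 4 + 4 + 2 + 2 + 2 + 2
4 + 4 + 4 + 4 + 2 + 2 + 2
That's 5 in total.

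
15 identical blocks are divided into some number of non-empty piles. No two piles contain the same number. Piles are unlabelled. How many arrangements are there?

27

A partial list (first 12 by largest part):
15
14 + 1
13 + 2
12 + 3
12 + 2 + 1
11 + 4
11 + 3 + 1
10 + 5
10 + 4 + 1
10 + 3 + 2
9 + 6
9 + 5 + 1
…and 15 more, for 27 total.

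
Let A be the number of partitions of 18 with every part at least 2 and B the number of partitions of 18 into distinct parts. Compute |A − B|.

42

Partitions of 18 with every part at least 2: 88.
Partitions of 18 into distinct parts: 46.
|88 − 46| = 42.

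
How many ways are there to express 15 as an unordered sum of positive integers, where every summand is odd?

A partial list (first 12 by largest part):
15
13,1,1
11,3,1
11,1,1,1,1
9,5,1
9,3,3
9,3,1,1,1
9,1,1,1,1,1,1
7,7,1
7,5,3
7,5,1,1,1
7,3,3,1,1
…and 15 more, for 27 total.

27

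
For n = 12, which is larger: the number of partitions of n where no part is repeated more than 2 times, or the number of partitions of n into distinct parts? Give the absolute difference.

21

Partitions of 12 where no part is repeated more than 2 times: 36.
Partitions of 12 into distinct parts: 15.
|36 − 15| = 21.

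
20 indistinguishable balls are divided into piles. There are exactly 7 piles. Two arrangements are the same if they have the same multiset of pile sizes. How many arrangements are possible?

There are 82 such partitions.

82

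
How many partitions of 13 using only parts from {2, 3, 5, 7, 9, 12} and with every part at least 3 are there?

2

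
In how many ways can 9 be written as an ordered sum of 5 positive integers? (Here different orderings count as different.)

70

Place 4 bars in the 8 internal gaps of a row of 9 dots: C(8,4) = 70.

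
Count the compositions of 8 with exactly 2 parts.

Place 1 bars in the 7 internal gaps of a row of 8 dots: C(7,1) = 7.

7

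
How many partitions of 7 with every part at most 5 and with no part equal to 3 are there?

8

They are:
5 + 2
5 + 1 + 1
4 + 2 + 1
4 + 1 + 1 + 1
2 + 2 + 2 + 1
2 + 2 + 1 + 1 + 1
2 + 1 + 1 + 1 + 1 + 1
1 + 1 + 1 + 1 + 1 + 1 + 1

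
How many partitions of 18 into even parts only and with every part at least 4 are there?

8

The partitions of 18 that satisfy the conditions:
18
4+14
6+12
8+10
4+4+10
4+6+8
6+6+6
4+4+4+6
Counting gives 8.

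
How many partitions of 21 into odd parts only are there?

There are 76 such partitions.

76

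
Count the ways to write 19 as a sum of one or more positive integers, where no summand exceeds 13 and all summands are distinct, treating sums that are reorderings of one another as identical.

44

There are too many to list fully; the first 12 (by largest part) are:
13+6
13+5+1
13+4+2
13+3+2+1
12+7
12+6+1
12+5+2
12+4+3
12+4+2+1
11+8
11+7+1
11+6+2
…and 32 more, for 44 total.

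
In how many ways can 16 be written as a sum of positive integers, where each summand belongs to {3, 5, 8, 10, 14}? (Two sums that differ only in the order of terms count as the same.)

The partitions of 16 that satisfy the conditions:
10 + 3 + 3
8 + 8
8 + 5 + 3
5 + 5 + 3 + 3

4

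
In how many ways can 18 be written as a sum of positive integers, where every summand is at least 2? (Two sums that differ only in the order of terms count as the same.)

Counting exhaustively, 88 partitions satisfy the conditions.

88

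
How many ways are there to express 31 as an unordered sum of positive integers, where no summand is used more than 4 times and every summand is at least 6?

44

There are too many to list fully; the first 12 (by largest part) are:
31
6 + 25
7 + 24
8 + 23
9 + 22
10 + 21
11 + 20
12 + 19
6 + 6 + 19
13 + 18
6 + 7 + 18
14 + 17
…and 32 more, for 44 total.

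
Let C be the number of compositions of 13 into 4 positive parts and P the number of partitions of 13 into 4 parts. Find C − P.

Ordered (compositions into 4 parts): C(12,3) = 220.
Unordered (partitions into 4 parts): 18.
Difference: 220 − 18 = 202.

202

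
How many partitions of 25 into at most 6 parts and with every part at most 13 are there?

462

Direct enumeration gives 462 partitions.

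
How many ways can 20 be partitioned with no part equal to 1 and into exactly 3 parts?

They are:
16,2,2
15,3,2
14,4,2
14,3,3
13,5,2
13,4,3
12,6,2
12,5,3
12,4,4
11,7,2
11,6,3
11,5,4
10,8,2
10,7,3
10,6,4
10,5,5
9,9,2
9,8,3
9,7,4
9,6,5
8,8,4
8,7,5
8,6,6
7,7,6
Counting gives 24.

24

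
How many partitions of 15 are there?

Direct enumeration gives 176 partitions.

176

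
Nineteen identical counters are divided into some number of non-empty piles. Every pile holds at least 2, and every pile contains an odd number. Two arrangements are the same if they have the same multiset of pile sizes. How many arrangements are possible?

8

Enumerating:
19
13,3,3
11,5,3
9,7,3
9,5,5
7,7,5
7,3,3,3,3
5,5,3,3,3
Counting gives 8.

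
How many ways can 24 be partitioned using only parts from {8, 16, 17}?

2

Listing the qualifying partitions of 24:
16 + 8
8 + 8 + 8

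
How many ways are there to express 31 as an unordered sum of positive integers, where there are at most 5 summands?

Systematic enumeration (by largest part, then next-largest, …) yields 748.

748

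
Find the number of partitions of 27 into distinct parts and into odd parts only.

14

The partitions of 27 that satisfy the conditions:
27
1,3,23
1,5,21
1,7,19
3,5,19
1,9,17
3,7,17
1,11,15
3,9,15
5,7,15
3,11,13
5,9,13
7,9,11
1,3,5,7,11
Counting gives 14.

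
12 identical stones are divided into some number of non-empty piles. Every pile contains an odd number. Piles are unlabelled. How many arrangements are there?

The partitions of 12 that satisfy the conditions:
11+1
9+3
9+1+1+1
7+5
7+3+1+1
7+1+1+1+1+1
5+5+1+1
5+3+3+1
5+3+1+1+1+1
5+1+1+1+1+1+1+1
3+3+3+3
3+3+3+1+1+1
3+3+1+1+1+1+1+1
3+1+1+1+1+1+1+1+1+1
1+1+1+1+1+1+1+1+1+1+1+1
That's 15 in total.

15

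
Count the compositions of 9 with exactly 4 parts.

Equivalently, choose which 3 of the 8 gaps become plus signs: C(8,3) = 56.

56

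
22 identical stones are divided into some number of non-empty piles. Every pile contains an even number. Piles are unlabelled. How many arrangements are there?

56

A partial list (first 12 by largest part):
22
20, 2
18, 4
18, 2, 2
16, 6
16, 4, 2
16, 2, 2, 2
14, 8
14, 6, 2
14, 4, 4
14, 4, 2, 2
14, 2, 2, 2, 2
…and 44 more, for 56 total.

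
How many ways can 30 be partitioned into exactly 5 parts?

377

A full systematic count gives 377.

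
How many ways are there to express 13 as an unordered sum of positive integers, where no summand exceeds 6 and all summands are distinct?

4

Enumerating:
6+5+2
6+4+3
6+4+2+1
5+4+3+1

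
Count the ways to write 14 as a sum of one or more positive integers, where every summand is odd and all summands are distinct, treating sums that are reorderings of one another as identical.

3

The partitions of 14 that satisfy the conditions:
13, 1
11, 3
9, 5
That's 3 in total.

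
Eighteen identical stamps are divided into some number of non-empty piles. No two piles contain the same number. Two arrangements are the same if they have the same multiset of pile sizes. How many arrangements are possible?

46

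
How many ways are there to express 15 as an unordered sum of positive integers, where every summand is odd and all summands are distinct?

4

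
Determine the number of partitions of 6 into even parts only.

Enumerating:
6
4, 2
2, 2, 2

3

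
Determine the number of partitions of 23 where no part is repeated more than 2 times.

355

A full systematic count gives 355.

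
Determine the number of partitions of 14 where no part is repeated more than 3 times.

A full systematic count gives 82.

82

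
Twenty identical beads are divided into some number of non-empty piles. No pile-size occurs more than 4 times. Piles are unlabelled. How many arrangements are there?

Direct enumeration gives 409 partitions.

409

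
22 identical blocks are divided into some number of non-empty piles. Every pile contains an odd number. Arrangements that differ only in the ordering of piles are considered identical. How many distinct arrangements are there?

Direct enumeration gives 89 partitions.

89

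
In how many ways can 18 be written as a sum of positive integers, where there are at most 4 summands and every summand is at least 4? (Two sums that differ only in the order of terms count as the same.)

Enumerating:
18
14+4
13+5
12+6
11+7
10+8
10+4+4
9+9
9+5+4
8+6+4
8+5+5
7+7+4
7+6+5
6+6+6
6+4+4+4
5+5+4+4

16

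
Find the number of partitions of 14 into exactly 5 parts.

Listing the qualifying partitions of 14:
10,1,1,1,1
9,2,1,1,1
8,3,1,1,1
8,2,2,1,1
7,4,1,1,1
7,3,2,1,1
7,2,2,2,1
6,5,1,1,1
6,4,2,1,1
6,3,3,1,1
6,3,2,2,1
6,2,2,2,2
5,5,2,1,1
5,4,3,1,1
5,4,2,2,1
5,3,3,2,1
5,3,2,2,2
4,4,4,1,1
4,4,3,2,1
4,4,2,2,2
4,3,3,3,1
4,3,3,2,2
3,3,3,3,2
That's 23 in total.

23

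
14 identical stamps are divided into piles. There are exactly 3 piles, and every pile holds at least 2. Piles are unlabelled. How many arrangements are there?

Listing the qualifying partitions of 14:
10,2,2
9,3,2
8,4,2
8,3,3
7,5,2
7,4,3
6,6,2
6,5,3
6,4,4
5,5,4

10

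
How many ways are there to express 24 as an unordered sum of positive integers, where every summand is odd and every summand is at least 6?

3

Listing the qualifying partitions of 24:
7, 17
9, 15
11, 13
Counting gives 3.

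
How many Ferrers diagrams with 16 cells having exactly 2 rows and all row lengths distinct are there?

They are:
15, 1
14, 2
13, 3
12, 4
11, 5
10, 6
9, 7

7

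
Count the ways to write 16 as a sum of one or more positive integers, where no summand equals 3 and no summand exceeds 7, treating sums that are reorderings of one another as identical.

Systematic enumeration (by largest part, then next-largest, …) yields 82.

82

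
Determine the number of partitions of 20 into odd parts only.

There are too many to list fully; the first 12 (by largest part) are:
1,19
3,17
1,1,1,17
5,15
1,1,3,15
1,1,1,1,1,15
7,13
1,1,5,13
1,3,3,13
1,1,1,1,3,13
1,1,1,1,1,1,1,13
9,11
…and 52 more, for 64 total.

64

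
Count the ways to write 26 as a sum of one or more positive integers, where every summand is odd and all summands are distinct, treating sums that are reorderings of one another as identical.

Listing the qualifying partitions of 26:
25,1
23,3
21,5
19,7
17,9
17,5,3,1
15,11
15,7,3,1
13,9,3,1
13,7,5,1
11,9,5,1
11,7,5,3

12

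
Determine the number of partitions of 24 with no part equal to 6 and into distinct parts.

Counting exhaustively, 88 partitions satisfy the conditions.

88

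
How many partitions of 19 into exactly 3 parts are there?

30

There are too many to list fully; the first 12 (by largest part) are:
17 + 1 + 1
16 + 2 + 1
15 + 3 + 1
15 + 2 + 2
14 + 4 + 1
14 + 3 + 2
13 + 5 + 1
13 + 4 + 2
13 + 3 + 3
12 + 6 + 1
12 + 5 + 2
12 + 4 + 3
…and 18 more, for 30 total.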